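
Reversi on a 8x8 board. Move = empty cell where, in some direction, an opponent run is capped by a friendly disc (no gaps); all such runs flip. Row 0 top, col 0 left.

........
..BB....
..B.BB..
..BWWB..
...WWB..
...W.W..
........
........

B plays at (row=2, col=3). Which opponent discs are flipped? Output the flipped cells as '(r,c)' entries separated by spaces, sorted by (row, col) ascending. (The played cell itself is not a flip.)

Dir NW: first cell 'B' (not opp) -> no flip
Dir N: first cell 'B' (not opp) -> no flip
Dir NE: first cell '.' (not opp) -> no flip
Dir W: first cell 'B' (not opp) -> no flip
Dir E: first cell 'B' (not opp) -> no flip
Dir SW: first cell 'B' (not opp) -> no flip
Dir S: opp run (3,3) (4,3) (5,3), next='.' -> no flip
Dir SE: opp run (3,4) capped by B -> flip

Answer: (3,4)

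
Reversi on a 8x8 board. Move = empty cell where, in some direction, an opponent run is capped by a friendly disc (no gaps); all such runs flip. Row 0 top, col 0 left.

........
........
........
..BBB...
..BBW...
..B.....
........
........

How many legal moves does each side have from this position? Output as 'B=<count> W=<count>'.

-- B to move --
(3,5): no bracket -> illegal
(4,5): flips 1 -> legal
(5,3): no bracket -> illegal
(5,4): flips 1 -> legal
(5,5): flips 1 -> legal
B mobility = 3
-- W to move --
(2,1): no bracket -> illegal
(2,2): flips 1 -> legal
(2,3): no bracket -> illegal
(2,4): flips 1 -> legal
(2,5): no bracket -> illegal
(3,1): no bracket -> illegal
(3,5): no bracket -> illegal
(4,1): flips 2 -> legal
(4,5): no bracket -> illegal
(5,1): no bracket -> illegal
(5,3): no bracket -> illegal
(5,4): no bracket -> illegal
(6,1): no bracket -> illegal
(6,2): no bracket -> illegal
(6,3): no bracket -> illegal
W mobility = 3

Answer: B=3 W=3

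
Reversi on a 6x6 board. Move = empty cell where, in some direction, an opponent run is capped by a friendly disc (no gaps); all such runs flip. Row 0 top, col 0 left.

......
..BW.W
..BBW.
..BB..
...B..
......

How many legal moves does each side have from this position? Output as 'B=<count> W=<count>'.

-- B to move --
(0,2): no bracket -> illegal
(0,3): flips 1 -> legal
(0,4): flips 1 -> legal
(0,5): no bracket -> illegal
(1,4): flips 1 -> legal
(2,5): flips 1 -> legal
(3,4): no bracket -> illegal
(3,5): no bracket -> illegal
B mobility = 4
-- W to move --
(0,1): no bracket -> illegal
(0,2): no bracket -> illegal
(0,3): no bracket -> illegal
(1,1): flips 1 -> legal
(1,4): no bracket -> illegal
(2,1): flips 2 -> legal
(3,1): flips 1 -> legal
(3,4): no bracket -> illegal
(4,1): no bracket -> illegal
(4,2): flips 1 -> legal
(4,4): no bracket -> illegal
(5,2): no bracket -> illegal
(5,3): flips 3 -> legal
(5,4): no bracket -> illegal
W mobility = 5

Answer: B=4 W=5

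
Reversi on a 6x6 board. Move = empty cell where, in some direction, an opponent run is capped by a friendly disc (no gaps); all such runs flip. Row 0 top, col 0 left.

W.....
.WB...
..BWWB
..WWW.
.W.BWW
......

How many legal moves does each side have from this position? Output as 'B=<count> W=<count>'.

Answer: B=5 W=8

Derivation:
-- B to move --
(0,1): no bracket -> illegal
(0,2): no bracket -> illegal
(1,0): flips 1 -> legal
(1,3): flips 2 -> legal
(1,4): no bracket -> illegal
(1,5): no bracket -> illegal
(2,0): no bracket -> illegal
(2,1): flips 1 -> legal
(3,0): no bracket -> illegal
(3,1): no bracket -> illegal
(3,5): no bracket -> illegal
(4,0): no bracket -> illegal
(4,2): flips 1 -> legal
(5,0): no bracket -> illegal
(5,1): no bracket -> illegal
(5,2): no bracket -> illegal
(5,3): no bracket -> illegal
(5,4): no bracket -> illegal
(5,5): flips 2 -> legal
B mobility = 5
-- W to move --
(0,1): flips 1 -> legal
(0,2): flips 2 -> legal
(0,3): no bracket -> illegal
(1,3): flips 1 -> legal
(1,4): no bracket -> illegal
(1,5): no bracket -> illegal
(2,1): flips 1 -> legal
(3,1): no bracket -> illegal
(3,5): no bracket -> illegal
(4,2): flips 1 -> legal
(5,2): flips 1 -> legal
(5,3): flips 1 -> legal
(5,4): flips 1 -> legal
W mobility = 8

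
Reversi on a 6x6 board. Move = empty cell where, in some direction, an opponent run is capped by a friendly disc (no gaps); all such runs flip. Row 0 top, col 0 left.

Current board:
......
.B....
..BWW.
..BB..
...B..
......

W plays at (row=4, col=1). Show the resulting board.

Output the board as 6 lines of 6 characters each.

Place W at (4,1); scan 8 dirs for brackets.
Dir NW: first cell '.' (not opp) -> no flip
Dir N: first cell '.' (not opp) -> no flip
Dir NE: opp run (3,2) capped by W -> flip
Dir W: first cell '.' (not opp) -> no flip
Dir E: first cell '.' (not opp) -> no flip
Dir SW: first cell '.' (not opp) -> no flip
Dir S: first cell '.' (not opp) -> no flip
Dir SE: first cell '.' (not opp) -> no flip
All flips: (3,2)

Answer: ......
.B....
..BWW.
..WB..
.W.B..
......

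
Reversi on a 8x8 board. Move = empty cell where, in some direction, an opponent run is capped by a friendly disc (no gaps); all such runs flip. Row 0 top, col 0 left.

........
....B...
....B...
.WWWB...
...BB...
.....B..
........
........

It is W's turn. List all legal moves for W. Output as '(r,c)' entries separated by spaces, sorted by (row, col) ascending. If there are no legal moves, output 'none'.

Answer: (1,5) (3,5) (5,3) (5,4) (6,6)

Derivation:
(0,3): no bracket -> illegal
(0,4): no bracket -> illegal
(0,5): no bracket -> illegal
(1,3): no bracket -> illegal
(1,5): flips 1 -> legal
(2,3): no bracket -> illegal
(2,5): no bracket -> illegal
(3,5): flips 1 -> legal
(4,2): no bracket -> illegal
(4,5): no bracket -> illegal
(4,6): no bracket -> illegal
(5,2): no bracket -> illegal
(5,3): flips 1 -> legal
(5,4): flips 1 -> legal
(5,6): no bracket -> illegal
(6,4): no bracket -> illegal
(6,5): no bracket -> illegal
(6,6): flips 2 -> legal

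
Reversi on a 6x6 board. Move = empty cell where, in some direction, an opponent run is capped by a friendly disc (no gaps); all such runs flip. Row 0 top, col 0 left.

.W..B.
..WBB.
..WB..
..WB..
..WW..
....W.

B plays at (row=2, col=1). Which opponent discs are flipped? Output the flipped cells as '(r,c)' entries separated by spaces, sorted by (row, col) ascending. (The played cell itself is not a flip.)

Dir NW: first cell '.' (not opp) -> no flip
Dir N: first cell '.' (not opp) -> no flip
Dir NE: opp run (1,2), next='.' -> no flip
Dir W: first cell '.' (not opp) -> no flip
Dir E: opp run (2,2) capped by B -> flip
Dir SW: first cell '.' (not opp) -> no flip
Dir S: first cell '.' (not opp) -> no flip
Dir SE: opp run (3,2) (4,3) (5,4), next=edge -> no flip

Answer: (2,2)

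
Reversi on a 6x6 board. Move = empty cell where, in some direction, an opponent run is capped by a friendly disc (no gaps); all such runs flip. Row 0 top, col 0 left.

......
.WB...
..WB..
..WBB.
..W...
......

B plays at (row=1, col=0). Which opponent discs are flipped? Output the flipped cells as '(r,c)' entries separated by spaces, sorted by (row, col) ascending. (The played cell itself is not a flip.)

Answer: (1,1)

Derivation:
Dir NW: edge -> no flip
Dir N: first cell '.' (not opp) -> no flip
Dir NE: first cell '.' (not opp) -> no flip
Dir W: edge -> no flip
Dir E: opp run (1,1) capped by B -> flip
Dir SW: edge -> no flip
Dir S: first cell '.' (not opp) -> no flip
Dir SE: first cell '.' (not opp) -> no flip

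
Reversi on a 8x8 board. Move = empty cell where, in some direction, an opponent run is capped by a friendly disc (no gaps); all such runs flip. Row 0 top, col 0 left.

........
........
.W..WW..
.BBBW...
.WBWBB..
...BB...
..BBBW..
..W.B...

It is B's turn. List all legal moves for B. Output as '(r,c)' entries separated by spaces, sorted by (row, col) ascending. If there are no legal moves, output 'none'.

Answer: (1,0) (1,1) (1,4) (1,5) (2,3) (3,5) (4,0) (5,0) (5,1) (5,6) (6,6) (7,6)

Derivation:
(1,0): flips 1 -> legal
(1,1): flips 1 -> legal
(1,2): no bracket -> illegal
(1,3): no bracket -> illegal
(1,4): flips 2 -> legal
(1,5): flips 1 -> legal
(1,6): no bracket -> illegal
(2,0): no bracket -> illegal
(2,2): no bracket -> illegal
(2,3): flips 1 -> legal
(2,6): no bracket -> illegal
(3,0): no bracket -> illegal
(3,5): flips 1 -> legal
(3,6): no bracket -> illegal
(4,0): flips 1 -> legal
(5,0): flips 1 -> legal
(5,1): flips 1 -> legal
(5,2): no bracket -> illegal
(5,5): no bracket -> illegal
(5,6): flips 1 -> legal
(6,1): no bracket -> illegal
(6,6): flips 1 -> legal
(7,1): no bracket -> illegal
(7,3): no bracket -> illegal
(7,5): no bracket -> illegal
(7,6): flips 1 -> legal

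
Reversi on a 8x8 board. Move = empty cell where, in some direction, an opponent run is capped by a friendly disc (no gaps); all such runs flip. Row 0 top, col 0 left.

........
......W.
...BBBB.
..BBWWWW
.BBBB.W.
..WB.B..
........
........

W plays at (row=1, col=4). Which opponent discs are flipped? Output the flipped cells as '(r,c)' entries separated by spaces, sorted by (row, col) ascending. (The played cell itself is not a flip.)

Dir NW: first cell '.' (not opp) -> no flip
Dir N: first cell '.' (not opp) -> no flip
Dir NE: first cell '.' (not opp) -> no flip
Dir W: first cell '.' (not opp) -> no flip
Dir E: first cell '.' (not opp) -> no flip
Dir SW: opp run (2,3) (3,2) (4,1), next='.' -> no flip
Dir S: opp run (2,4) capped by W -> flip
Dir SE: opp run (2,5) capped by W -> flip

Answer: (2,4) (2,5)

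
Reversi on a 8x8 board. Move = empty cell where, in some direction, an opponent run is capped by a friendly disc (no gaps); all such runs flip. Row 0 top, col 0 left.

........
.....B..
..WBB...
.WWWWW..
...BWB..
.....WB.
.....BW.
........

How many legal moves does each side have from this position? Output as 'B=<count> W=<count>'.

-- B to move --
(1,1): no bracket -> illegal
(1,2): no bracket -> illegal
(1,3): no bracket -> illegal
(2,0): no bracket -> illegal
(2,1): flips 2 -> legal
(2,5): flips 2 -> legal
(2,6): no bracket -> illegal
(3,0): no bracket -> illegal
(3,6): no bracket -> illegal
(4,0): no bracket -> illegal
(4,1): flips 1 -> legal
(4,2): flips 1 -> legal
(4,6): flips 1 -> legal
(5,3): no bracket -> illegal
(5,4): flips 3 -> legal
(5,7): no bracket -> illegal
(6,4): no bracket -> illegal
(6,7): flips 1 -> legal
(7,5): no bracket -> illegal
(7,6): flips 1 -> legal
(7,7): no bracket -> illegal
B mobility = 8
-- W to move --
(0,4): no bracket -> illegal
(0,5): no bracket -> illegal
(0,6): flips 2 -> legal
(1,2): flips 1 -> legal
(1,3): flips 2 -> legal
(1,4): flips 2 -> legal
(1,6): no bracket -> illegal
(2,5): flips 2 -> legal
(2,6): no bracket -> illegal
(3,6): no bracket -> illegal
(4,2): flips 1 -> legal
(4,6): flips 2 -> legal
(4,7): no bracket -> illegal
(5,2): flips 1 -> legal
(5,3): flips 1 -> legal
(5,4): flips 1 -> legal
(5,7): flips 1 -> legal
(6,4): flips 1 -> legal
(6,7): flips 2 -> legal
(7,4): no bracket -> illegal
(7,5): flips 1 -> legal
(7,6): no bracket -> illegal
W mobility = 14

Answer: B=8 W=14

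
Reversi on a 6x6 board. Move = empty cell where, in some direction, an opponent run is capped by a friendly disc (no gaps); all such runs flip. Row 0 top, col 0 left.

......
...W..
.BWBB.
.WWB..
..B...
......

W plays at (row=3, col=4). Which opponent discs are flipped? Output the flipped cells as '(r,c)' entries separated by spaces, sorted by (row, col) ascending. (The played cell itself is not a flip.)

Answer: (3,3)

Derivation:
Dir NW: opp run (2,3), next='.' -> no flip
Dir N: opp run (2,4), next='.' -> no flip
Dir NE: first cell '.' (not opp) -> no flip
Dir W: opp run (3,3) capped by W -> flip
Dir E: first cell '.' (not opp) -> no flip
Dir SW: first cell '.' (not opp) -> no flip
Dir S: first cell '.' (not opp) -> no flip
Dir SE: first cell '.' (not opp) -> no flip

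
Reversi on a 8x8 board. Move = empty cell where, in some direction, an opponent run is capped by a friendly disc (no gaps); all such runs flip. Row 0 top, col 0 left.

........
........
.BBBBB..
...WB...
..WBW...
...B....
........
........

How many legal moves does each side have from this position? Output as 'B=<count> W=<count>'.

Answer: B=8 W=8

Derivation:
-- B to move --
(3,1): flips 1 -> legal
(3,2): flips 1 -> legal
(3,5): flips 1 -> legal
(4,1): flips 1 -> legal
(4,5): flips 1 -> legal
(5,1): flips 2 -> legal
(5,2): no bracket -> illegal
(5,4): flips 1 -> legal
(5,5): flips 2 -> legal
B mobility = 8
-- W to move --
(1,0): no bracket -> illegal
(1,1): flips 1 -> legal
(1,2): no bracket -> illegal
(1,3): flips 1 -> legal
(1,4): flips 2 -> legal
(1,5): flips 1 -> legal
(1,6): no bracket -> illegal
(2,0): no bracket -> illegal
(2,6): no bracket -> illegal
(3,0): no bracket -> illegal
(3,1): no bracket -> illegal
(3,2): no bracket -> illegal
(3,5): flips 1 -> legal
(3,6): no bracket -> illegal
(4,5): no bracket -> illegal
(5,2): no bracket -> illegal
(5,4): no bracket -> illegal
(6,2): flips 1 -> legal
(6,3): flips 2 -> legal
(6,4): flips 1 -> legal
W mobility = 8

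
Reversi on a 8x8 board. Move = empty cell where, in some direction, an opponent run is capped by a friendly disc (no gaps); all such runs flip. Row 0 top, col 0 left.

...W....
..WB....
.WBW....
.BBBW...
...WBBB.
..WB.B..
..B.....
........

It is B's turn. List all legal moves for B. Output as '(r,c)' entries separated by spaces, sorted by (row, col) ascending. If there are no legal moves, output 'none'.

(0,1): flips 3 -> legal
(0,2): flips 1 -> legal
(0,4): no bracket -> illegal
(1,0): flips 1 -> legal
(1,1): flips 2 -> legal
(1,4): flips 1 -> legal
(2,0): flips 1 -> legal
(2,4): flips 2 -> legal
(2,5): no bracket -> illegal
(3,0): no bracket -> illegal
(3,5): flips 1 -> legal
(4,1): no bracket -> illegal
(4,2): flips 2 -> legal
(5,1): flips 1 -> legal
(5,4): flips 1 -> legal
(6,1): no bracket -> illegal
(6,3): no bracket -> illegal

Answer: (0,1) (0,2) (1,0) (1,1) (1,4) (2,0) (2,4) (3,5) (4,2) (5,1) (5,4)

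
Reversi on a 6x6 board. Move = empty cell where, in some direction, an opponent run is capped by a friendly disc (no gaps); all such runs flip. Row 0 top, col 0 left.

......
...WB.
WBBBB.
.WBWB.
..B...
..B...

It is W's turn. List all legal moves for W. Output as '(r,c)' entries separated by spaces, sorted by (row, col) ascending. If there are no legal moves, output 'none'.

Answer: (1,1) (1,5) (2,5) (3,5) (5,1) (5,3)

Derivation:
(0,3): no bracket -> illegal
(0,4): no bracket -> illegal
(0,5): no bracket -> illegal
(1,0): no bracket -> illegal
(1,1): flips 2 -> legal
(1,2): no bracket -> illegal
(1,5): flips 2 -> legal
(2,5): flips 4 -> legal
(3,0): no bracket -> illegal
(3,5): flips 2 -> legal
(4,1): no bracket -> illegal
(4,3): no bracket -> illegal
(4,4): no bracket -> illegal
(4,5): no bracket -> illegal
(5,1): flips 1 -> legal
(5,3): flips 1 -> legal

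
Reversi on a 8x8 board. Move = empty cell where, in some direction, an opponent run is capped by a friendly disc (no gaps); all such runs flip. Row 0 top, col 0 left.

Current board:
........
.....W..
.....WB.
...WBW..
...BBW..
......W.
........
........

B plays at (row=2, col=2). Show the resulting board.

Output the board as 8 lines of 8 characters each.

Place B at (2,2); scan 8 dirs for brackets.
Dir NW: first cell '.' (not opp) -> no flip
Dir N: first cell '.' (not opp) -> no flip
Dir NE: first cell '.' (not opp) -> no flip
Dir W: first cell '.' (not opp) -> no flip
Dir E: first cell '.' (not opp) -> no flip
Dir SW: first cell '.' (not opp) -> no flip
Dir S: first cell '.' (not opp) -> no flip
Dir SE: opp run (3,3) capped by B -> flip
All flips: (3,3)

Answer: ........
.....W..
..B..WB.
...BBW..
...BBW..
......W.
........
........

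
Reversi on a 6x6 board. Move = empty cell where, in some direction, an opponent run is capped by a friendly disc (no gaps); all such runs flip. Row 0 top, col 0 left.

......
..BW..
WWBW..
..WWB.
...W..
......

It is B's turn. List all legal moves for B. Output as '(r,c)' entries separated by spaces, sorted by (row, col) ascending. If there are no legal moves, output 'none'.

Answer: (0,4) (1,4) (2,4) (3,0) (3,1) (4,2) (4,4) (5,2)

Derivation:
(0,2): no bracket -> illegal
(0,3): no bracket -> illegal
(0,4): flips 1 -> legal
(1,0): no bracket -> illegal
(1,1): no bracket -> illegal
(1,4): flips 1 -> legal
(2,4): flips 1 -> legal
(3,0): flips 1 -> legal
(3,1): flips 2 -> legal
(4,1): no bracket -> illegal
(4,2): flips 1 -> legal
(4,4): flips 1 -> legal
(5,2): flips 1 -> legal
(5,3): no bracket -> illegal
(5,4): no bracket -> illegal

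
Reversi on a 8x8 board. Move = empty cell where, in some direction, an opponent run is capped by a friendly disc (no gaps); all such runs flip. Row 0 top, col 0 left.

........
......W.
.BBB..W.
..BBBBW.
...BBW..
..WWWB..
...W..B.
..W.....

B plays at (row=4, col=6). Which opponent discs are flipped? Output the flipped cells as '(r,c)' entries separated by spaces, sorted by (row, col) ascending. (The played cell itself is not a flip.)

Answer: (4,5)

Derivation:
Dir NW: first cell 'B' (not opp) -> no flip
Dir N: opp run (3,6) (2,6) (1,6), next='.' -> no flip
Dir NE: first cell '.' (not opp) -> no flip
Dir W: opp run (4,5) capped by B -> flip
Dir E: first cell '.' (not opp) -> no flip
Dir SW: first cell 'B' (not opp) -> no flip
Dir S: first cell '.' (not opp) -> no flip
Dir SE: first cell '.' (not opp) -> no flip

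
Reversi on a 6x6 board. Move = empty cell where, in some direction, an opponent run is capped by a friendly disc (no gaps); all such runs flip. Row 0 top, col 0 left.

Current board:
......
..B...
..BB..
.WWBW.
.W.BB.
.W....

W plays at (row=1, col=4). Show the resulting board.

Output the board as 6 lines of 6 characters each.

Answer: ......
..B.W.
..BW..
.WWBW.
.W.BB.
.W....

Derivation:
Place W at (1,4); scan 8 dirs for brackets.
Dir NW: first cell '.' (not opp) -> no flip
Dir N: first cell '.' (not opp) -> no flip
Dir NE: first cell '.' (not opp) -> no flip
Dir W: first cell '.' (not opp) -> no flip
Dir E: first cell '.' (not opp) -> no flip
Dir SW: opp run (2,3) capped by W -> flip
Dir S: first cell '.' (not opp) -> no flip
Dir SE: first cell '.' (not opp) -> no flip
All flips: (2,3)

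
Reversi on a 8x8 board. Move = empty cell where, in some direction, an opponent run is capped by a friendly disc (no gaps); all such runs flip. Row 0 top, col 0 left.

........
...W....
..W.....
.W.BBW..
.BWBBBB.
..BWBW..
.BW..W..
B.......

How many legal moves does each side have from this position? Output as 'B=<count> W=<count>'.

Answer: B=16 W=9

Derivation:
-- B to move --
(0,2): no bracket -> illegal
(0,3): no bracket -> illegal
(0,4): no bracket -> illegal
(1,1): flips 1 -> legal
(1,2): no bracket -> illegal
(1,4): no bracket -> illegal
(2,0): no bracket -> illegal
(2,1): flips 1 -> legal
(2,3): no bracket -> illegal
(2,4): flips 1 -> legal
(2,5): flips 1 -> legal
(2,6): flips 1 -> legal
(3,0): no bracket -> illegal
(3,2): flips 1 -> legal
(3,6): flips 1 -> legal
(4,0): no bracket -> illegal
(5,1): flips 1 -> legal
(5,6): flips 1 -> legal
(6,3): flips 2 -> legal
(6,4): flips 1 -> legal
(6,6): flips 1 -> legal
(7,1): flips 2 -> legal
(7,2): flips 1 -> legal
(7,3): no bracket -> illegal
(7,4): no bracket -> illegal
(7,5): flips 2 -> legal
(7,6): flips 1 -> legal
B mobility = 16
-- W to move --
(2,3): flips 2 -> legal
(2,4): flips 1 -> legal
(2,5): no bracket -> illegal
(3,0): no bracket -> illegal
(3,2): flips 4 -> legal
(3,6): no bracket -> illegal
(3,7): flips 1 -> legal
(4,0): flips 1 -> legal
(4,7): flips 4 -> legal
(5,0): no bracket -> illegal
(5,1): flips 2 -> legal
(5,6): no bracket -> illegal
(5,7): flips 1 -> legal
(6,0): flips 1 -> legal
(6,3): no bracket -> illegal
(6,4): no bracket -> illegal
(7,1): no bracket -> illegal
(7,2): no bracket -> illegal
W mobility = 9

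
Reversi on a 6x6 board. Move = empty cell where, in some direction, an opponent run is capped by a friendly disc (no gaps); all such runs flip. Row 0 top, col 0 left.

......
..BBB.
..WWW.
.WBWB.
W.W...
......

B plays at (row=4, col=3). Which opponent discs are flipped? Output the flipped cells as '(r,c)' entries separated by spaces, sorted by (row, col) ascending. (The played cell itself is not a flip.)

Answer: (2,3) (3,3)

Derivation:
Dir NW: first cell 'B' (not opp) -> no flip
Dir N: opp run (3,3) (2,3) capped by B -> flip
Dir NE: first cell 'B' (not opp) -> no flip
Dir W: opp run (4,2), next='.' -> no flip
Dir E: first cell '.' (not opp) -> no flip
Dir SW: first cell '.' (not opp) -> no flip
Dir S: first cell '.' (not opp) -> no flip
Dir SE: first cell '.' (not opp) -> no flip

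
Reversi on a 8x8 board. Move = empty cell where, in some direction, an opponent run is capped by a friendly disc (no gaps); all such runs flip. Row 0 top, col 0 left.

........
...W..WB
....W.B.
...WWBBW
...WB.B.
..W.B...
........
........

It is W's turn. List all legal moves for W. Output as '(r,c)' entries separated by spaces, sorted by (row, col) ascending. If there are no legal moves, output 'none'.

Answer: (1,5) (4,5) (5,5) (5,6) (5,7) (6,4) (6,5)

Derivation:
(0,6): no bracket -> illegal
(0,7): no bracket -> illegal
(1,5): flips 1 -> legal
(2,5): no bracket -> illegal
(2,7): no bracket -> illegal
(4,5): flips 1 -> legal
(4,7): no bracket -> illegal
(5,3): no bracket -> illegal
(5,5): flips 2 -> legal
(5,6): flips 3 -> legal
(5,7): flips 2 -> legal
(6,3): no bracket -> illegal
(6,4): flips 2 -> legal
(6,5): flips 1 -> legal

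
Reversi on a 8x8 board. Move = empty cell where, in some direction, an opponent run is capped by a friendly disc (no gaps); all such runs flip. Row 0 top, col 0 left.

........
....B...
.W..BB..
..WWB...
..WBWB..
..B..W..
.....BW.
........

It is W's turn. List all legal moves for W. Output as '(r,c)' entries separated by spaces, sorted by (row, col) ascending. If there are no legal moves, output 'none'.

(0,3): no bracket -> illegal
(0,4): flips 3 -> legal
(0,5): no bracket -> illegal
(1,3): no bracket -> illegal
(1,5): flips 1 -> legal
(1,6): no bracket -> illegal
(2,3): no bracket -> illegal
(2,6): no bracket -> illegal
(3,5): flips 2 -> legal
(3,6): no bracket -> illegal
(4,1): no bracket -> illegal
(4,6): flips 1 -> legal
(5,1): no bracket -> illegal
(5,3): flips 1 -> legal
(5,4): flips 1 -> legal
(5,6): no bracket -> illegal
(6,1): no bracket -> illegal
(6,2): flips 1 -> legal
(6,3): no bracket -> illegal
(6,4): flips 1 -> legal
(7,4): no bracket -> illegal
(7,5): flips 1 -> legal
(7,6): no bracket -> illegal

Answer: (0,4) (1,5) (3,5) (4,6) (5,3) (5,4) (6,2) (6,4) (7,5)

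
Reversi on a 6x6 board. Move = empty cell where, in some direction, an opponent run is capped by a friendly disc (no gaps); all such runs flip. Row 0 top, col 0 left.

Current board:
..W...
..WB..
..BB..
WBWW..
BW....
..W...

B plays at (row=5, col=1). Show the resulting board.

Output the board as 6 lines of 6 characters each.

Answer: ..W...
..WB..
..BB..
WBWW..
BB....
.BW...

Derivation:
Place B at (5,1); scan 8 dirs for brackets.
Dir NW: first cell 'B' (not opp) -> no flip
Dir N: opp run (4,1) capped by B -> flip
Dir NE: first cell '.' (not opp) -> no flip
Dir W: first cell '.' (not opp) -> no flip
Dir E: opp run (5,2), next='.' -> no flip
Dir SW: edge -> no flip
Dir S: edge -> no flip
Dir SE: edge -> no flip
All flips: (4,1)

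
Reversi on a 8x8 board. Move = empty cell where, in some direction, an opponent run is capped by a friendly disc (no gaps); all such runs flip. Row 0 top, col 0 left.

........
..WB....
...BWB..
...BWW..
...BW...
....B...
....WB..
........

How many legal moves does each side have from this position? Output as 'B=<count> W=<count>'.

-- B to move --
(0,1): flips 1 -> legal
(0,2): no bracket -> illegal
(0,3): no bracket -> illegal
(1,1): flips 1 -> legal
(1,4): flips 3 -> legal
(1,5): flips 1 -> legal
(2,1): no bracket -> illegal
(2,2): no bracket -> illegal
(2,6): no bracket -> illegal
(3,6): flips 2 -> legal
(4,5): flips 3 -> legal
(4,6): flips 2 -> legal
(5,3): no bracket -> illegal
(5,5): flips 1 -> legal
(6,3): flips 1 -> legal
(7,3): no bracket -> illegal
(7,4): flips 1 -> legal
(7,5): no bracket -> illegal
B mobility = 10
-- W to move --
(0,2): flips 1 -> legal
(0,3): no bracket -> illegal
(0,4): no bracket -> illegal
(1,4): flips 1 -> legal
(1,5): flips 1 -> legal
(1,6): flips 1 -> legal
(2,2): flips 2 -> legal
(2,6): flips 1 -> legal
(3,2): flips 1 -> legal
(3,6): no bracket -> illegal
(4,2): flips 2 -> legal
(4,5): no bracket -> illegal
(5,2): flips 1 -> legal
(5,3): no bracket -> illegal
(5,5): no bracket -> illegal
(5,6): no bracket -> illegal
(6,3): no bracket -> illegal
(6,6): flips 1 -> legal
(7,4): no bracket -> illegal
(7,5): no bracket -> illegal
(7,6): no bracket -> illegal
W mobility = 10

Answer: B=10 W=10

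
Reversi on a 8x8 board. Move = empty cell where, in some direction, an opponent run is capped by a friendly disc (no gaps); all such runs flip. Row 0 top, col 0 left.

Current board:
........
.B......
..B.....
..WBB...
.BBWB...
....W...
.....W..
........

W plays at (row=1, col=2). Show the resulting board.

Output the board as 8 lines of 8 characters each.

Place W at (1,2); scan 8 dirs for brackets.
Dir NW: first cell '.' (not opp) -> no flip
Dir N: first cell '.' (not opp) -> no flip
Dir NE: first cell '.' (not opp) -> no flip
Dir W: opp run (1,1), next='.' -> no flip
Dir E: first cell '.' (not opp) -> no flip
Dir SW: first cell '.' (not opp) -> no flip
Dir S: opp run (2,2) capped by W -> flip
Dir SE: first cell '.' (not opp) -> no flip
All flips: (2,2)

Answer: ........
.BW.....
..W.....
..WBB...
.BBWB...
....W...
.....W..
........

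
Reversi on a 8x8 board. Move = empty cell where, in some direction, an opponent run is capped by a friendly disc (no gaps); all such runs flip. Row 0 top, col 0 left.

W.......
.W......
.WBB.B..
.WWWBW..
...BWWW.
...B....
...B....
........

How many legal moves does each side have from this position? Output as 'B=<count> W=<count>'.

-- B to move --
(0,1): no bracket -> illegal
(0,2): no bracket -> illegal
(1,0): flips 2 -> legal
(1,2): no bracket -> illegal
(2,0): flips 1 -> legal
(2,4): no bracket -> illegal
(2,6): flips 2 -> legal
(3,0): flips 3 -> legal
(3,6): flips 1 -> legal
(3,7): no bracket -> illegal
(4,0): flips 1 -> legal
(4,1): flips 1 -> legal
(4,2): flips 1 -> legal
(4,7): flips 3 -> legal
(5,4): flips 1 -> legal
(5,5): flips 4 -> legal
(5,6): flips 1 -> legal
(5,7): no bracket -> illegal
B mobility = 12
-- W to move --
(1,2): flips 3 -> legal
(1,3): flips 2 -> legal
(1,4): flips 1 -> legal
(1,5): flips 1 -> legal
(1,6): no bracket -> illegal
(2,4): flips 3 -> legal
(2,6): no bracket -> illegal
(3,6): no bracket -> illegal
(4,2): flips 1 -> legal
(5,2): no bracket -> illegal
(5,4): flips 1 -> legal
(6,2): flips 1 -> legal
(6,4): no bracket -> illegal
(7,2): no bracket -> illegal
(7,3): flips 3 -> legal
(7,4): no bracket -> illegal
W mobility = 9

Answer: B=12 W=9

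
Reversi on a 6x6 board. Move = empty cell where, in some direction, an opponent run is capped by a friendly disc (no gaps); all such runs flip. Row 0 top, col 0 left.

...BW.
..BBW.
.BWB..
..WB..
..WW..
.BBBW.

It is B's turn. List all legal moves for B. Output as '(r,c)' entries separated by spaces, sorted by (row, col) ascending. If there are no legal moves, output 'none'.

(0,5): flips 2 -> legal
(1,1): flips 1 -> legal
(1,5): flips 1 -> legal
(2,4): no bracket -> illegal
(2,5): flips 1 -> legal
(3,1): flips 3 -> legal
(3,4): flips 1 -> legal
(4,1): flips 1 -> legal
(4,4): no bracket -> illegal
(4,5): no bracket -> illegal
(5,5): flips 1 -> legal

Answer: (0,5) (1,1) (1,5) (2,5) (3,1) (3,4) (4,1) (5,5)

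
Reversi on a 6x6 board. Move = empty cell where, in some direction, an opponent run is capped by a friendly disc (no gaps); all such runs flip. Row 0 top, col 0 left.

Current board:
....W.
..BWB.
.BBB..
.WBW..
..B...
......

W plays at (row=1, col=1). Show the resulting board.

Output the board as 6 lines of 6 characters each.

Place W at (1,1); scan 8 dirs for brackets.
Dir NW: first cell '.' (not opp) -> no flip
Dir N: first cell '.' (not opp) -> no flip
Dir NE: first cell '.' (not opp) -> no flip
Dir W: first cell '.' (not opp) -> no flip
Dir E: opp run (1,2) capped by W -> flip
Dir SW: first cell '.' (not opp) -> no flip
Dir S: opp run (2,1) capped by W -> flip
Dir SE: opp run (2,2) capped by W -> flip
All flips: (1,2) (2,1) (2,2)

Answer: ....W.
.WWWB.
.WWB..
.WBW..
..B...
......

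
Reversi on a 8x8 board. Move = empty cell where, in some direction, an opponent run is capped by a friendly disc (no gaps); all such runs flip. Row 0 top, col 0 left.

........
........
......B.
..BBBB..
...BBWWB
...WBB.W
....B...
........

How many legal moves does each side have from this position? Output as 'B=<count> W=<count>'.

Answer: B=8 W=11

Derivation:
-- B to move --
(3,6): flips 1 -> legal
(3,7): flips 1 -> legal
(4,2): flips 1 -> legal
(5,2): flips 1 -> legal
(5,6): flips 1 -> legal
(6,2): flips 1 -> legal
(6,3): flips 1 -> legal
(6,6): no bracket -> illegal
(6,7): flips 1 -> legal
B mobility = 8
-- W to move --
(1,5): no bracket -> illegal
(1,6): no bracket -> illegal
(1,7): flips 3 -> legal
(2,1): no bracket -> illegal
(2,2): no bracket -> illegal
(2,3): flips 3 -> legal
(2,4): flips 1 -> legal
(2,5): flips 1 -> legal
(2,7): no bracket -> illegal
(3,1): no bracket -> illegal
(3,6): no bracket -> illegal
(3,7): flips 1 -> legal
(4,1): no bracket -> illegal
(4,2): flips 2 -> legal
(5,2): no bracket -> illegal
(5,6): flips 2 -> legal
(6,3): flips 1 -> legal
(6,5): flips 1 -> legal
(6,6): no bracket -> illegal
(7,3): flips 2 -> legal
(7,4): no bracket -> illegal
(7,5): flips 1 -> legal
W mobility = 11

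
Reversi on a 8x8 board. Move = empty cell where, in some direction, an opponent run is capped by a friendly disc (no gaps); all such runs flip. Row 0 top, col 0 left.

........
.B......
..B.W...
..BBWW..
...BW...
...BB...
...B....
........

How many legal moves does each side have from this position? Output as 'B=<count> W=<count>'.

Answer: B=7 W=6

Derivation:
-- B to move --
(1,3): no bracket -> illegal
(1,4): flips 3 -> legal
(1,5): flips 1 -> legal
(2,3): no bracket -> illegal
(2,5): flips 1 -> legal
(2,6): flips 2 -> legal
(3,6): flips 2 -> legal
(4,5): flips 1 -> legal
(4,6): no bracket -> illegal
(5,5): flips 1 -> legal
B mobility = 7
-- W to move --
(0,0): flips 3 -> legal
(0,1): no bracket -> illegal
(0,2): no bracket -> illegal
(1,0): no bracket -> illegal
(1,2): no bracket -> illegal
(1,3): no bracket -> illegal
(2,0): no bracket -> illegal
(2,1): no bracket -> illegal
(2,3): no bracket -> illegal
(3,1): flips 2 -> legal
(4,1): no bracket -> illegal
(4,2): flips 2 -> legal
(4,5): no bracket -> illegal
(5,2): flips 1 -> legal
(5,5): no bracket -> illegal
(6,2): flips 1 -> legal
(6,4): flips 1 -> legal
(6,5): no bracket -> illegal
(7,2): no bracket -> illegal
(7,3): no bracket -> illegal
(7,4): no bracket -> illegal
W mobility = 6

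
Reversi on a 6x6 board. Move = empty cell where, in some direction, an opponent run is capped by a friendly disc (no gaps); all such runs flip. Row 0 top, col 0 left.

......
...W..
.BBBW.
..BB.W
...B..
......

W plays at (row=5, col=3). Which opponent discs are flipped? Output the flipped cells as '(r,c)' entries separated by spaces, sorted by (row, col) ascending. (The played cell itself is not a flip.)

Dir NW: first cell '.' (not opp) -> no flip
Dir N: opp run (4,3) (3,3) (2,3) capped by W -> flip
Dir NE: first cell '.' (not opp) -> no flip
Dir W: first cell '.' (not opp) -> no flip
Dir E: first cell '.' (not opp) -> no flip
Dir SW: edge -> no flip
Dir S: edge -> no flip
Dir SE: edge -> no flip

Answer: (2,3) (3,3) (4,3)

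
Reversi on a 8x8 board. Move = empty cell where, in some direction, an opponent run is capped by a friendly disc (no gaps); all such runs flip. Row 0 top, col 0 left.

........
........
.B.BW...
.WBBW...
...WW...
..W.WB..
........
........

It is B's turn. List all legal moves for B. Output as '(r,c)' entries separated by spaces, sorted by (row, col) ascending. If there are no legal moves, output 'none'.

Answer: (1,5) (2,5) (3,0) (3,5) (4,1) (4,5) (5,3) (6,5)

Derivation:
(1,3): no bracket -> illegal
(1,4): no bracket -> illegal
(1,5): flips 1 -> legal
(2,0): no bracket -> illegal
(2,2): no bracket -> illegal
(2,5): flips 1 -> legal
(3,0): flips 1 -> legal
(3,5): flips 1 -> legal
(4,0): no bracket -> illegal
(4,1): flips 1 -> legal
(4,2): no bracket -> illegal
(4,5): flips 1 -> legal
(5,1): no bracket -> illegal
(5,3): flips 2 -> legal
(6,1): no bracket -> illegal
(6,2): no bracket -> illegal
(6,3): no bracket -> illegal
(6,4): no bracket -> illegal
(6,5): flips 2 -> legal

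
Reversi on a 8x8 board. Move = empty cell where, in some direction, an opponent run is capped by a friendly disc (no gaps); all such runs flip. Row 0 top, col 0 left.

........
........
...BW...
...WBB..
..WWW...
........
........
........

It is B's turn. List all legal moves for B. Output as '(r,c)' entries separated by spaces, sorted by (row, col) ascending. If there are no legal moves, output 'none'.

(1,3): flips 1 -> legal
(1,4): flips 1 -> legal
(1,5): no bracket -> illegal
(2,2): no bracket -> illegal
(2,5): flips 1 -> legal
(3,1): no bracket -> illegal
(3,2): flips 1 -> legal
(4,1): no bracket -> illegal
(4,5): no bracket -> illegal
(5,1): no bracket -> illegal
(5,2): flips 1 -> legal
(5,3): flips 3 -> legal
(5,4): flips 1 -> legal
(5,5): no bracket -> illegal

Answer: (1,3) (1,4) (2,5) (3,2) (5,2) (5,3) (5,4)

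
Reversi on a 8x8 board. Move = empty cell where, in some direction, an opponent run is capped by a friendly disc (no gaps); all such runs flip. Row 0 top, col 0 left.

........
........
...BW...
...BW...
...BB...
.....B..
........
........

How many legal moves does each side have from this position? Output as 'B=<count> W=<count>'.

Answer: B=5 W=6

Derivation:
-- B to move --
(1,3): no bracket -> illegal
(1,4): flips 2 -> legal
(1,5): flips 1 -> legal
(2,5): flips 2 -> legal
(3,5): flips 1 -> legal
(4,5): flips 1 -> legal
B mobility = 5
-- W to move --
(1,2): flips 1 -> legal
(1,3): no bracket -> illegal
(1,4): no bracket -> illegal
(2,2): flips 1 -> legal
(3,2): flips 1 -> legal
(3,5): no bracket -> illegal
(4,2): flips 1 -> legal
(4,5): no bracket -> illegal
(4,6): no bracket -> illegal
(5,2): flips 1 -> legal
(5,3): no bracket -> illegal
(5,4): flips 1 -> legal
(5,6): no bracket -> illegal
(6,4): no bracket -> illegal
(6,5): no bracket -> illegal
(6,6): no bracket -> illegal
W mobility = 6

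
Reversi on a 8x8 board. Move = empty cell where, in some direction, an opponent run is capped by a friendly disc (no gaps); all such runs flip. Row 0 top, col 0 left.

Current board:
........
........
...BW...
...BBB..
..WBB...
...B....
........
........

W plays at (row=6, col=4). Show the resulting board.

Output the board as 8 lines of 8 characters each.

Place W at (6,4); scan 8 dirs for brackets.
Dir NW: opp run (5,3) capped by W -> flip
Dir N: first cell '.' (not opp) -> no flip
Dir NE: first cell '.' (not opp) -> no flip
Dir W: first cell '.' (not opp) -> no flip
Dir E: first cell '.' (not opp) -> no flip
Dir SW: first cell '.' (not opp) -> no flip
Dir S: first cell '.' (not opp) -> no flip
Dir SE: first cell '.' (not opp) -> no flip
All flips: (5,3)

Answer: ........
........
...BW...
...BBB..
..WBB...
...W....
....W...
........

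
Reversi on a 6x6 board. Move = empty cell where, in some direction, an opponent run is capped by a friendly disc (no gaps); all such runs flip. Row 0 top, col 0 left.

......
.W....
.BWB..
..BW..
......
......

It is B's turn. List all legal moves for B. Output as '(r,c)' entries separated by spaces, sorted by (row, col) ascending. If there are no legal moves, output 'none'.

Answer: (0,1) (1,2) (3,4) (4,3)

Derivation:
(0,0): no bracket -> illegal
(0,1): flips 1 -> legal
(0,2): no bracket -> illegal
(1,0): no bracket -> illegal
(1,2): flips 1 -> legal
(1,3): no bracket -> illegal
(2,0): no bracket -> illegal
(2,4): no bracket -> illegal
(3,1): no bracket -> illegal
(3,4): flips 1 -> legal
(4,2): no bracket -> illegal
(4,3): flips 1 -> legal
(4,4): no bracket -> illegal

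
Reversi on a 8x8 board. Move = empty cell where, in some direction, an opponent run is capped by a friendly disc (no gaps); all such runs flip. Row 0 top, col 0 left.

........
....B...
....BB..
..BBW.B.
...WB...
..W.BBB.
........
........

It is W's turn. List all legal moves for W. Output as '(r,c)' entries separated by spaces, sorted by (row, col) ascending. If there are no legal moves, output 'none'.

Answer: (0,4) (1,6) (2,1) (2,3) (3,1) (4,5) (6,4) (6,5)

Derivation:
(0,3): no bracket -> illegal
(0,4): flips 2 -> legal
(0,5): no bracket -> illegal
(1,3): no bracket -> illegal
(1,5): no bracket -> illegal
(1,6): flips 1 -> legal
(2,1): flips 1 -> legal
(2,2): no bracket -> illegal
(2,3): flips 1 -> legal
(2,6): no bracket -> illegal
(2,7): no bracket -> illegal
(3,1): flips 2 -> legal
(3,5): no bracket -> illegal
(3,7): no bracket -> illegal
(4,1): no bracket -> illegal
(4,2): no bracket -> illegal
(4,5): flips 1 -> legal
(4,6): no bracket -> illegal
(4,7): no bracket -> illegal
(5,3): no bracket -> illegal
(5,7): no bracket -> illegal
(6,3): no bracket -> illegal
(6,4): flips 2 -> legal
(6,5): flips 1 -> legal
(6,6): no bracket -> illegal
(6,7): no bracket -> illegal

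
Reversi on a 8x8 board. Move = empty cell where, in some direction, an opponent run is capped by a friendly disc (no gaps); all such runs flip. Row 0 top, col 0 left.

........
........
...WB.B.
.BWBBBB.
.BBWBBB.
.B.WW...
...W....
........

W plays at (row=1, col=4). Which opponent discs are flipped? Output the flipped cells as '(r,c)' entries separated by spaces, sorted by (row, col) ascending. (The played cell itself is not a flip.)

Answer: (2,4) (3,4) (4,4)

Derivation:
Dir NW: first cell '.' (not opp) -> no flip
Dir N: first cell '.' (not opp) -> no flip
Dir NE: first cell '.' (not opp) -> no flip
Dir W: first cell '.' (not opp) -> no flip
Dir E: first cell '.' (not opp) -> no flip
Dir SW: first cell 'W' (not opp) -> no flip
Dir S: opp run (2,4) (3,4) (4,4) capped by W -> flip
Dir SE: first cell '.' (not opp) -> no flip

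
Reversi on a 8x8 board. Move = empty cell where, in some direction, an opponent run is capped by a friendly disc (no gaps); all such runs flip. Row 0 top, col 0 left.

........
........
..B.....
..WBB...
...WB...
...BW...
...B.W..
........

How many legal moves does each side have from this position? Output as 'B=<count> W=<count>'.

Answer: B=6 W=9

Derivation:
-- B to move --
(2,1): no bracket -> illegal
(2,3): no bracket -> illegal
(3,1): flips 1 -> legal
(4,1): no bracket -> illegal
(4,2): flips 2 -> legal
(4,5): flips 1 -> legal
(5,2): flips 1 -> legal
(5,5): flips 1 -> legal
(5,6): no bracket -> illegal
(6,4): flips 1 -> legal
(6,6): no bracket -> illegal
(7,4): no bracket -> illegal
(7,5): no bracket -> illegal
(7,6): no bracket -> illegal
B mobility = 6
-- W to move --
(1,1): no bracket -> illegal
(1,2): flips 1 -> legal
(1,3): no bracket -> illegal
(2,1): no bracket -> illegal
(2,3): flips 1 -> legal
(2,4): flips 2 -> legal
(2,5): flips 1 -> legal
(3,1): no bracket -> illegal
(3,5): flips 2 -> legal
(4,2): no bracket -> illegal
(4,5): flips 1 -> legal
(5,2): flips 1 -> legal
(5,5): no bracket -> illegal
(6,2): no bracket -> illegal
(6,4): no bracket -> illegal
(7,2): flips 1 -> legal
(7,3): flips 2 -> legal
(7,4): no bracket -> illegal
W mobility = 9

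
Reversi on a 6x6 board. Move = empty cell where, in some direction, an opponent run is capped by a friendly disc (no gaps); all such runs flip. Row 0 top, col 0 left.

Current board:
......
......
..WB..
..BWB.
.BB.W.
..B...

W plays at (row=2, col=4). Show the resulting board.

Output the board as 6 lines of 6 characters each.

Place W at (2,4); scan 8 dirs for brackets.
Dir NW: first cell '.' (not opp) -> no flip
Dir N: first cell '.' (not opp) -> no flip
Dir NE: first cell '.' (not opp) -> no flip
Dir W: opp run (2,3) capped by W -> flip
Dir E: first cell '.' (not opp) -> no flip
Dir SW: first cell 'W' (not opp) -> no flip
Dir S: opp run (3,4) capped by W -> flip
Dir SE: first cell '.' (not opp) -> no flip
All flips: (2,3) (3,4)

Answer: ......
......
..WWW.
..BWW.
.BB.W.
..B...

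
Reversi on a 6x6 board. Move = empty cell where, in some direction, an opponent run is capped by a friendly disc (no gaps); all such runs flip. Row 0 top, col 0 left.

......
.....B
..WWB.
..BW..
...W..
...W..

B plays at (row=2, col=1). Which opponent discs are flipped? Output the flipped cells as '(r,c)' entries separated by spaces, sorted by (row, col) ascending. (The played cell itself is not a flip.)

Answer: (2,2) (2,3)

Derivation:
Dir NW: first cell '.' (not opp) -> no flip
Dir N: first cell '.' (not opp) -> no flip
Dir NE: first cell '.' (not opp) -> no flip
Dir W: first cell '.' (not opp) -> no flip
Dir E: opp run (2,2) (2,3) capped by B -> flip
Dir SW: first cell '.' (not opp) -> no flip
Dir S: first cell '.' (not opp) -> no flip
Dir SE: first cell 'B' (not opp) -> no flip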